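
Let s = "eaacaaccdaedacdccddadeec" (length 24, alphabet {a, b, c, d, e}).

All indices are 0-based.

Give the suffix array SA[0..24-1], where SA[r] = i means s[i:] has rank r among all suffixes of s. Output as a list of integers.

sorted suffixes:
  #0 SA[0]=1  'aacaaccdaedacdccddadeec'
  #1 SA[1]=4  'aaccdaedacdccddadeec'
  #2 SA[2]=2  'acaaccdaedacdccddadeec'
  #3 SA[3]=5  'accdaedacdccddadeec'
  #4 SA[4]=12  'acdccddadeec'
  #5 SA[5]=19  'adeec'
  #6 SA[6]=9  'aedacdccddadeec'
  #7 SA[7]=23  'c'
  #8 SA[8]=3  'caaccdaedacdccddadeec'
  #9 SA[9]=6  'ccdaedacdccddadeec'
  #10 SA[10]=15  'ccddadeec'
  #11 SA[11]=7  'cdaedacdccddadeec'
  #12 SA[12]=13  'cdccddadeec'
  #13 SA[13]=16  'cddadeec'
  #14 SA[14]=11  'dacdccddadeec'
  #15 SA[15]=18  'dadeec'
  #16 SA[16]=8  'daedacdccddadeec'
  #17 SA[17]=14  'dccddadeec'
  #18 SA[18]=17  'ddadeec'
  #19 SA[19]=20  'deec'
  #20 SA[20]=0  'eaacaaccdaedacdccddadeec'
  #21 SA[21]=22  'ec'
  #22 SA[22]=10  'edacdccddadeec'
  #23 SA[23]=21  'eec'

[1, 4, 2, 5, 12, 19, 9, 23, 3, 6, 15, 7, 13, 16, 11, 18, 8, 14, 17, 20, 0, 22, 10, 21]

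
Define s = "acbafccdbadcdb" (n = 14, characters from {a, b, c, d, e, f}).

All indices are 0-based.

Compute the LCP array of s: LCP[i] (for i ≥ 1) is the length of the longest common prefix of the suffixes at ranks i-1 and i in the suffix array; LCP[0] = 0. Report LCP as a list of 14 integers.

[0, 1, 1, 0, 1, 2, 0, 1, 1, 3, 0, 2, 1, 0]

rank | idx | suffix
   0 |   0 | acbafccdbadcdb
   1 |   9 | adcdb
   2 |   3 | afccdbadcdb
   3 |  13 | b
   4 |   8 | badcdb
   5 |   2 | bafccdbadcdb
   6 |   1 | cbafccdbadcdb
   7 |   5 | ccdbadcdb
   8 |  11 | cdb
   9 |   6 | cdbadcdb
  10 |  12 | db
  11 |   7 | dbadcdb
  12 |  10 | dcdb
  13 |   4 | fccdbadcdb

SA = [0, 9, 3, 13, 8, 2, 1, 5, 11, 6, 12, 7, 10, 4]
rank  pair      lcp
   1  s[0:],s[9:]  1  'a'
   2  s[9:],s[3:]  1  'a'
   3  s[3:],s[13:]  0  ''
   4  s[13:],s[8:]  1  'b'
   5  s[8:],s[2:]  2  'ba'
   6  s[2:],s[1:]  0  ''
   7  s[1:],s[5:]  1  'c'
   8  s[5:],s[11:]  1  'c'
   9  s[11:],s[6:]  3  'cdb'
  10  s[6:],s[12:]  0  ''
  11  s[12:],s[7:]  2  'db'
  12  s[7:],s[10:]  1  'd'
  13  s[10:],s[4:]  0  ''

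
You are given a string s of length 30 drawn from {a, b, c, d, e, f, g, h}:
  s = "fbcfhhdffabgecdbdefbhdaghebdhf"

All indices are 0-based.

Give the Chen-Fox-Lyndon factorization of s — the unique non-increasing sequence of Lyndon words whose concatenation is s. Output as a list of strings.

emit factor 1: 'f' (i=0, period=1)
emit factor 2: 'bcfhhdff' (i=1, period=8)
emit factor 3: 'abgecdbdefbhdaghebdhf' (i=9, period=21)

["f", "bcfhhdff", "abgecdbdefbhdaghebdhf"]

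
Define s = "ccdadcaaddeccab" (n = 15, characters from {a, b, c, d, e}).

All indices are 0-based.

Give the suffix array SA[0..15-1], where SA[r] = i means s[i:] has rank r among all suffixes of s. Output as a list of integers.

rank | idx | suffix
   0 |   6 | aaddeccab
   1 |  13 | ab
   2 |   3 | adcaaddeccab
   3 |   7 | addeccab
   4 |  14 | b
   5 |   5 | caaddeccab
   6 |  12 | cab
   7 |  11 | ccab
   8 |   0 | ccdadcaaddeccab
   9 |   1 | cdadcaaddeccab
  10 |   2 | dadcaaddeccab
  11 |   4 | dcaaddeccab
  12 |   8 | ddeccab
  13 |   9 | deccab
  14 |  10 | eccab

[6, 13, 3, 7, 14, 5, 12, 11, 0, 1, 2, 4, 8, 9, 10]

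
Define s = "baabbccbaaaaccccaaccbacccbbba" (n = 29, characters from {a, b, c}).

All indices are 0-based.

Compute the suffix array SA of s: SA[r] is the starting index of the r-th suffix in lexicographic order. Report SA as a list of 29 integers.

sorted suffixes:
  #0 SA[0]=28  'a'
  #1 SA[1]=8  'aaaaccccaaccbacccbbba'
  #2 SA[2]=9  'aaaccccaaccbacccbbba'
  #3 SA[3]=1  'aabbccbaaaaccccaaccbacccbbba'
  #4 SA[4]=16  'aaccbacccbbba'
  #5 SA[5]=10  'aaccccaaccbacccbbba'
  #6 SA[6]=2  'abbccbaaaaccccaaccbacccbbba'
  #7 SA[7]=17  'accbacccbbba'
  #8 SA[8]=21  'acccbbba'
  #9 SA[9]=11  'accccaaccbacccbbba'
  #10 SA[10]=27  'ba'
  #11 SA[11]=7  'baaaaccccaaccbacccbbba'
  #12 SA[12]=0  'baabbccbaaaaccccaaccbacccbbba'
  #13 SA[13]=20  'bacccbbba'
  #14 SA[14]=26  'bba'
  #15 SA[15]=25  'bbba'
  #16 SA[16]=3  'bbccbaaaaccccaaccbacccbbba'
  #17 SA[17]=4  'bccbaaaaccccaaccbacccbbba'
  #18 SA[18]=15  'caaccbacccbbba'
  #19 SA[19]=6  'cbaaaaccccaaccbacccbbba'
  #20 SA[20]=19  'cbacccbbba'
  #21 SA[21]=24  'cbbba'
  #22 SA[22]=14  'ccaaccbacccbbba'
  #23 SA[23]=5  'ccbaaaaccccaaccbacccbbba'
  #24 SA[24]=18  'ccbacccbbba'
  #25 SA[25]=23  'ccbbba'
  #26 SA[26]=13  'cccaaccbacccbbba'
  #27 SA[27]=22  'cccbbba'
  #28 SA[28]=12  'ccccaaccbacccbbba'

[28, 8, 9, 1, 16, 10, 2, 17, 21, 11, 27, 7, 0, 20, 26, 25, 3, 4, 15, 6, 19, 24, 14, 5, 18, 23, 13, 22, 12]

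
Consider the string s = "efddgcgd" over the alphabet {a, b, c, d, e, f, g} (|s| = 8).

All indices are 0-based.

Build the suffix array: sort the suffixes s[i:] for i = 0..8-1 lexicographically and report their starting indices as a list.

sorted suffixes:
  #0 SA[0]=5  'cgd'
  #1 SA[1]=7  'd'
  #2 SA[2]=2  'ddgcgd'
  #3 SA[3]=3  'dgcgd'
  #4 SA[4]=0  'efddgcgd'
  #5 SA[5]=1  'fddgcgd'
  #6 SA[6]=4  'gcgd'
  #7 SA[7]=6  'gd'

[5, 7, 2, 3, 0, 1, 4, 6]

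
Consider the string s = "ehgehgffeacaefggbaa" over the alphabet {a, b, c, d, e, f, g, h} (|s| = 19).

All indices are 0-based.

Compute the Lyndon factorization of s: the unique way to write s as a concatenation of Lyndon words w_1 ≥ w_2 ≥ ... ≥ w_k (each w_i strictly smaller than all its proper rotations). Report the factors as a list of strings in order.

["ehgehgff", "e", "acaefggb", "a", "a"]

emit factor 1: 'ehgehgff' (i=0, period=8)
emit factor 2: 'e' (i=8, period=1)
emit factor 3: 'acaefggb' (i=9, period=8)
emit factor 4: 'a' (i=17, period=1)
emit factor 5: 'a' (i=18, period=1)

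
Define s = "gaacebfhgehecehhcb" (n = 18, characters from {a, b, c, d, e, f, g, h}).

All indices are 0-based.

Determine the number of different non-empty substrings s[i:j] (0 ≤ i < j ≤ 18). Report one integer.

rank→(start, suffix):
  0 → (1, 'aacebfhgehecehhcb')
  1 → (2, 'acebfhgehecehhcb')
  2 → (17, 'b')
  3 → (5, 'bfhgehecehhcb')
  4 → (16, 'cb')
  5 → (3, 'cebfhgehecehhcb')
  6 → (12, 'cehhcb')
  7 → (4, 'ebfhgehecehhcb')
  8 → (11, 'ecehhcb')
  9 → (9, 'ehecehhcb')
  10 → (13, 'ehhcb')
  11 → (6, 'fhgehecehhcb')
  12 → (0, 'gaacebfhgehecehhcb')
  13 → (8, 'gehecehhcb')
  14 → (15, 'hcb')
  15 → (10, 'hecehhcb')
  16 → (7, 'hgehecehhcb')
  17 → (14, 'hhcb')

SA = [1, 2, 17, 5, 16, 3, 12, 4, 11, 9, 13, 6, 0, 8, 15, 10, 7, 14]
rank  pair      lcp
   1  s[1:],s[2:]  1  'a'
   2  s[2:],s[17:]  0  ''
   3  s[17:],s[5:]  1  'b'
   4  s[5:],s[16:]  0  ''
   5  s[16:],s[3:]  1  'c'
   6  s[3:],s[12:]  2  'ce'
   7  s[12:],s[4:]  0  ''
   8  s[4:],s[11:]  1  'e'
   9  s[11:],s[9:]  1  'e'
  10  s[9:],s[13:]  2  'eh'
  11  s[13:],s[6:]  0  ''
  12  s[6:],s[0:]  0  ''
  13  s[0:],s[8:]  1  'g'
  14  s[8:],s[15:]  0  ''
  15  s[15:],s[10:]  1  'h'
  16  s[10:],s[7:]  1  'h'
  17  s[7:],s[14:]  1  'h'

n(n+1)/2 = 18·19/2 = 171
Σ LCP = 0 + 1 + 0 + 1 + 0 + 1 + 2 + 0 + 1 + 1 + 2 + 0 + 0 + 1 + 0 + 1 + 1 + 1 = 13
distinct = 171 − 13 = 158

158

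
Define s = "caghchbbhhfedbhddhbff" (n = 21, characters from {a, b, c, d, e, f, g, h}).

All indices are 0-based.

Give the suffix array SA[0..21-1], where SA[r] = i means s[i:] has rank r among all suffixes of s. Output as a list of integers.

[1, 6, 18, 13, 7, 0, 4, 12, 15, 16, 11, 20, 10, 19, 2, 5, 17, 3, 14, 9, 8]

sorted suffixes:
  #0 SA[0]=1  'aghchbbhhfedbhddhbff'
  #1 SA[1]=6  'bbhhfedbhddhbff'
  #2 SA[2]=18  'bff'
  #3 SA[3]=13  'bhddhbff'
  #4 SA[4]=7  'bhhfedbhddhbff'
  #5 SA[5]=0  'caghchbbhhfedbhddhbff'
  #6 SA[6]=4  'chbbhhfedbhddhbff'
  #7 SA[7]=12  'dbhddhbff'
  #8 SA[8]=15  'ddhbff'
  #9 SA[9]=16  'dhbff'
  #10 SA[10]=11  'edbhddhbff'
  #11 SA[11]=20  'f'
  #12 SA[12]=10  'fedbhddhbff'
  #13 SA[13]=19  'ff'
  #14 SA[14]=2  'ghchbbhhfedbhddhbff'
  #15 SA[15]=5  'hbbhhfedbhddhbff'
  #16 SA[16]=17  'hbff'
  #17 SA[17]=3  'hchbbhhfedbhddhbff'
  #18 SA[18]=14  'hddhbff'
  #19 SA[19]=9  'hfedbhddhbff'
  #20 SA[20]=8  'hhfedbhddhbff'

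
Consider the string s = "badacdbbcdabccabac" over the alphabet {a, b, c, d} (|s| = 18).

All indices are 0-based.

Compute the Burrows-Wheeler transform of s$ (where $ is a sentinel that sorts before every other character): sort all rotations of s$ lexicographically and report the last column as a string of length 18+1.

rank  rotation             last
    0  $badacdbbcdabccabac  c
    1  abac$badacdbbcdabcc  c
    2  abccabac$badacdbbcd  d
    3  ac$badacdbbcdabccab  b
    4  acdbbcdabccabac$bad  d
    5  adacdbbcdabccabac$b  b
    6  bac$badacdbbcdabcca  a
    7  badacdbbcdabccabac$  $
    8  bbcdabccabac$badacd  d
    9  bccabac$badacdbbcda  a
   10  bcdabccabac$badacdb  b
   11  c$badacdbbcdabccaba  a
   12  cabac$badacdbbcdabc  c
   13  ccabac$badacdbbcdab  b
   14  cdabccabac$badacdbb  b
   15  cdbbcdabccabac$bada  a
   16  dabccabac$badacdbbc  c
   17  dacdbbcdabccabac$ba  a
   18  dbbcdabccabac$badac  c

ccdbdba$dabacbbacac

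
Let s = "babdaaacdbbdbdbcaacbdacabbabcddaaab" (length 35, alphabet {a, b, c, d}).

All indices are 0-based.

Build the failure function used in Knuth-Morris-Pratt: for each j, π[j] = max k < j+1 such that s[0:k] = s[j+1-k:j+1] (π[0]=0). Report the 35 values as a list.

[0, 0, 1, 0, 0, 0, 0, 0, 0, 1, 1, 0, 1, 0, 1, 0, 0, 0, 0, 1, 0, 0, 0, 0, 1, 1, 2, 3, 0, 0, 0, 0, 0, 0, 1]

π[0] = 0
j=1 s[j]='a': π[1]=0 (border '')
j=2 s[j]='b': π[2]=1 (border 'b')
j=3 s[j]='d': k: 1→0; π[3]=0 (border '')
j=4 s[j]='a': π[4]=0 (border '')
j=5 s[j]='a': π[5]=0 (border '')
j=6 s[j]='a': π[6]=0 (border '')
j=7 s[j]='c': π[7]=0 (border '')
j=8 s[j]='d': π[8]=0 (border '')
j=9 s[j]='b': π[9]=1 (border 'b')
j=10 s[j]='b': k: 1→0; π[10]=1 (border 'b')
j=11 s[j]='d': k: 1→0; π[11]=0 (border '')
j=12 s[j]='b': π[12]=1 (border 'b')
j=13 s[j]='d': k: 1→0; π[13]=0 (border '')
j=14 s[j]='b': π[14]=1 (border 'b')
j=15 s[j]='c': k: 1→0; π[15]=0 (border '')
j=16 s[j]='a': π[16]=0 (border '')
j=17 s[j]='a': π[17]=0 (border '')
j=18 s[j]='c': π[18]=0 (border '')
j=19 s[j]='b': π[19]=1 (border 'b')
j=20 s[j]='d': k: 1→0; π[20]=0 (border '')
j=21 s[j]='a': π[21]=0 (border '')
j=22 s[j]='c': π[22]=0 (border '')
j=23 s[j]='a': π[23]=0 (border '')
j=24 s[j]='b': π[24]=1 (border 'b')
j=25 s[j]='b': k: 1→0; π[25]=1 (border 'b')
j=26 s[j]='a': π[26]=2 (border 'ba')
j=27 s[j]='b': π[27]=3 (border 'bab')
j=28 s[j]='c': k: 3→1→0; π[28]=0 (border '')
j=29 s[j]='d': π[29]=0 (border '')
j=30 s[j]='d': π[30]=0 (border '')
j=31 s[j]='a': π[31]=0 (border '')
j=32 s[j]='a': π[32]=0 (border '')
j=33 s[j]='a': π[33]=0 (border '')
j=34 s[j]='b': π[34]=1 (border 'b')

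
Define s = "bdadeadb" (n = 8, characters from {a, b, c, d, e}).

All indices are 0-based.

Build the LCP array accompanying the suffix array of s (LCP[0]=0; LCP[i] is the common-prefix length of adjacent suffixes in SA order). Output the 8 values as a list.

sorted suffixes:
  #0 SA[0]=5  'adb'
  #1 SA[1]=2  'adeadb'
  #2 SA[2]=7  'b'
  #3 SA[3]=0  'bdadeadb'
  #4 SA[4]=1  'dadeadb'
  #5 SA[5]=6  'db'
  #6 SA[6]=3  'deadb'
  #7 SA[7]=4  'eadb'

SA = [5, 2, 7, 0, 1, 6, 3, 4]
rank  pair      lcp
   1  s[5:],s[2:]  2  'ad'
   2  s[2:],s[7:]  0  ''
   3  s[7:],s[0:]  1  'b'
   4  s[0:],s[1:]  0  ''
   5  s[1:],s[6:]  1  'd'
   6  s[6:],s[3:]  1  'd'
   7  s[3:],s[4:]  0  ''

[0, 2, 0, 1, 0, 1, 1, 0]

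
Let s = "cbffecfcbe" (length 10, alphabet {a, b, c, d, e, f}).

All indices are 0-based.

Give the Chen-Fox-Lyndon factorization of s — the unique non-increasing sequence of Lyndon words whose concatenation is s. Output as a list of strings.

["c", "bffecfc", "be"]

emit factor 1: 'c' (i=0, period=1)
emit factor 2: 'bffecfc' (i=1, period=7)
emit factor 3: 'be' (i=8, period=2)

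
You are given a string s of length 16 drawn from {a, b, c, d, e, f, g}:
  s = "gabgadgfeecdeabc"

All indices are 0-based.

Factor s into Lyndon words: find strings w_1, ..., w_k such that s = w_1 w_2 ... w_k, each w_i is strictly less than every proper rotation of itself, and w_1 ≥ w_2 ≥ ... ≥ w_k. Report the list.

["g", "abgadgfeecde", "abc"]

emit factor 1: 'g' (i=0, period=1)
emit factor 2: 'abgadgfeecde' (i=1, period=12)
emit factor 3: 'abc' (i=13, period=3)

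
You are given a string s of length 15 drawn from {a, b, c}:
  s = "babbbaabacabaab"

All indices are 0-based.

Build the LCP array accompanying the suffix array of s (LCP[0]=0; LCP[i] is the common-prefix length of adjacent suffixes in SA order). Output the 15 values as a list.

rank | idx | suffix
   0 |  12 | aab
   1 |   5 | aabacabaab
   2 |  13 | ab
   3 |  10 | abaab
   4 |   6 | abacabaab
   5 |   1 | abbbaabacabaab
   6 |   8 | acabaab
   7 |  14 | b
   8 |  11 | baab
   9 |   4 | baabacabaab
  10 |   0 | babbbaabacabaab
  11 |   7 | bacabaab
  12 |   3 | bbaabacabaab
  13 |   2 | bbbaabacabaab
  14 |   9 | cabaab

SA = [12, 5, 13, 10, 6, 1, 8, 14, 11, 4, 0, 7, 3, 2, 9]
[i] adj suffixes → lcp
  [1] 12/5 → 3 ('aab')
  [2] 5/13 → 1 ('a')
  [3] 13/10 → 2 ('ab')
  [4] 10/6 → 3 ('aba')
  [5] 6/1 → 2 ('ab')
  [6] 1/8 → 1 ('a')
  [7] 8/14 → 0 ('')
  [8] 14/11 → 1 ('b')
  [9] 11/4 → 4 ('baab')
  [10] 4/0 → 2 ('ba')
  [11] 0/7 → 2 ('ba')
  [12] 7/3 → 1 ('b')
  [13] 3/2 → 2 ('bb')
  [14] 2/9 → 0 ('')

[0, 3, 1, 2, 3, 2, 1, 0, 1, 4, 2, 2, 1, 2, 0]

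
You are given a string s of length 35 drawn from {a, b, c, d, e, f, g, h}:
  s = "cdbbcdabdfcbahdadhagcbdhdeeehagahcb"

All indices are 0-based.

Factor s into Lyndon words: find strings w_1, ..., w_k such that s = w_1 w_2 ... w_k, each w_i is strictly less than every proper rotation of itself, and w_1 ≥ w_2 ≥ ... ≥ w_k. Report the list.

["cd", "bbcd", "abdfcbahdadhagcbdhdeeehagahcb"]

emit factor 1: 'cd' (i=0, period=2)
emit factor 2: 'bbcd' (i=2, period=4)
emit factor 3: 'abdfcbahdadhagcbdhdeeehagahcb' (i=6, period=29)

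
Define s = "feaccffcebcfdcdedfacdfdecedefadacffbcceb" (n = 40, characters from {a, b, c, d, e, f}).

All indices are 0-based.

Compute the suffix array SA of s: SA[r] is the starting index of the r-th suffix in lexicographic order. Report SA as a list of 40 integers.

[2, 18, 31, 29, 39, 35, 9, 36, 3, 13, 19, 37, 7, 24, 10, 32, 4, 30, 12, 22, 14, 26, 16, 20, 1, 38, 8, 23, 25, 15, 27, 17, 28, 34, 6, 11, 21, 0, 33, 5]

rank | idx | suffix
   0 |   2 | accffcebcfdcdedfacdfdecedefadacffbcceb
   1 |  18 | acdfdecedefadacffbcceb
   2 |  31 | acffbcceb
   3 |  29 | adacffbcceb
   4 |  39 | b
   5 |  35 | bcceb
   6 |   9 | bcfdcdedfacdfdecedefadacffbcceb
   7 |  36 | cceb
   8 |   3 | ccffcebcfdcdedfacdfdecedefadacffbcceb
   9 |  13 | cdedfacdfdecedefadacffbcceb
  10 |  19 | cdfdecedefadacffbcceb
  11 |  37 | ceb
  12 |   7 | cebcfdcdedfacdfdecedefadacffbcceb
  13 |  24 | cedefadacffbcceb
  14 |  10 | cfdcdedfacdfdecedefadacffbcceb
  15 |  32 | cffbcceb
  16 |   4 | cffcebcfdcdedfacdfdecedefadacffbcceb
  17 |  30 | dacffbcceb
  18 |  12 | dcdedfacdfdecedefadacffbcceb
  19 |  22 | decedefadacffbcceb
  20 |  14 | dedfacdfdecedefadacffbcceb
  21 |  26 | defadacffbcceb
  22 |  16 | dfacdfdecedefadacffbcceb
  23 |  20 | dfdecedefadacffbcceb
  24 |   1 | eaccffcebcfdcdedfacdfdecedefadacffbcceb
  25 |  38 | eb
  26 |   8 | ebcfdcdedfacdfdecedefadacffbcceb
  27 |  23 | ecedefadacffbcceb
  28 |  25 | edefadacffbcceb
  29 |  15 | edfacdfdecedefadacffbcceb
  30 |  27 | efadacffbcceb
  31 |  17 | facdfdecedefadacffbcceb
  32 |  28 | fadacffbcceb
  33 |  34 | fbcceb
  34 |   6 | fcebcfdcdedfacdfdecedefadacffbcceb
  35 |  11 | fdcdedfacdfdecedefadacffbcceb
  36 |  21 | fdecedefadacffbcceb
  37 |   0 | feaccffcebcfdcdedfacdfdecedefadacffbcceb
  38 |  33 | ffbcceb
  39 |   5 | ffcebcfdcdedfacdfdecedefadacffbcceb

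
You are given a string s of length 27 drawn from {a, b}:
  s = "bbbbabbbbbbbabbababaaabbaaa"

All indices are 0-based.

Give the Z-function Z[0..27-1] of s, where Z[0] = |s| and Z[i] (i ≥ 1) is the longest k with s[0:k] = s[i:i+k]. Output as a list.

[27, 3, 2, 1, 0, 4, 4, 4, 7, 3, 2, 1, 0, 2, 1, 0, 1, 0, 1, 0, 0, 0, 2, 1, 0, 0, 0]

Z[0]=27
i=1: outside box; Z[1]=3 scan→box=[1,4)
i=2: min(r-i=2, Z[1]=3)=2; Z[2]=2
i=3: min(r-i=1, Z[2]=2)=1; Z[3]=1
i=4: outside box; Z[4]=0
i=5: outside box; Z[5]=4 scan→box=[5,9)
i=6: min(r-i=3, Z[1]=3)=3; Z[6]=4 scan→box=[6,10)
i=7: min(r-i=3, Z[1]=3)=3; Z[7]=4 scan→box=[7,11)
i=8: min(r-i=3, Z[1]=3)=3; Z[8]=7 scan→box=[8,15)
i=9: min(r-i=6, Z[1]=3)=3; Z[9]=3
i=10: min(r-i=5, Z[2]=2)=2; Z[10]=2
i=11: min(r-i=4, Z[3]=1)=1; Z[11]=1
i=12: min(r-i=3, Z[4]=0)=0; Z[12]=0
i=13: min(r-i=2, Z[5]=4)=2; Z[13]=2
i=14: min(r-i=1, Z[6]=4)=1; Z[14]=1
i=15: outside box; Z[15]=0
i=16: outside box; Z[16]=1 scan→box=[16,17)
i=17: outside box; Z[17]=0
i=18: outside box; Z[18]=1 scan→box=[18,19)
i=19: outside box; Z[19]=0
i=20: outside box; Z[20]=0
i=21: outside box; Z[21]=0
i=22: outside box; Z[22]=2 scan→box=[22,24)
i=23: min(r-i=1, Z[1]=3)=1; Z[23]=1
i=24: outside box; Z[24]=0
i=25: outside box; Z[25]=0
i=26: outside box; Z[26]=0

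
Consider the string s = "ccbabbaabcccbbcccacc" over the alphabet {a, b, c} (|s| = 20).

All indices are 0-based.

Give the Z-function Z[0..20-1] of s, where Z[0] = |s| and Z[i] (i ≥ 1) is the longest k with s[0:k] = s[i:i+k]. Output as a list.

Z[0]=20
i=1: outside box; Z[1]=1 extend→box=[1,2)
i=2: outside box; Z[2]=0
i=3: outside box; Z[3]=0
i=4: outside box; Z[4]=0
i=5: outside box; Z[5]=0
i=6: outside box; Z[6]=0
i=7: outside box; Z[7]=0
i=8: outside box; Z[8]=0
i=9: outside box; Z[9]=2 extend→box=[9,11)
i=10: min(r-i=1, Z[1]=1)=1; Z[10]=3 extend→box=[10,13)
i=11: min(r-i=2, Z[1]=1)=1; Z[11]=1
i=12: min(r-i=1, Z[2]=0)=0; Z[12]=0
i=13: outside box; Z[13]=0
i=14: outside box; Z[14]=2 extend→box=[14,16)
i=15: min(r-i=1, Z[1]=1)=1; Z[15]=2 extend→box=[15,17)
i=16: min(r-i=1, Z[1]=1)=1; Z[16]=1
i=17: outside box; Z[17]=0
i=18: outside box; Z[18]=2 extend→box=[18,20)
i=19: min(r-i=1, Z[1]=1)=1; Z[19]=1

[20, 1, 0, 0, 0, 0, 0, 0, 0, 2, 3, 1, 0, 0, 2, 2, 1, 0, 2, 1]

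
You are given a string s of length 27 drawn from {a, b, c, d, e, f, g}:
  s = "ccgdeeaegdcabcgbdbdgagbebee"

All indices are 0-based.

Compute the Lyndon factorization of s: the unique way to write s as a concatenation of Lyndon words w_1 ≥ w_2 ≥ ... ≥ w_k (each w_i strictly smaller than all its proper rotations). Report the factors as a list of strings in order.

["ccgdee", "aegdc", "abcgbdbdgagbebee"]

emit factor 1: 'ccgdee' (i=0, period=6)
emit factor 2: 'aegdc' (i=6, period=5)
emit factor 3: 'abcgbdbdgagbebee' (i=11, period=16)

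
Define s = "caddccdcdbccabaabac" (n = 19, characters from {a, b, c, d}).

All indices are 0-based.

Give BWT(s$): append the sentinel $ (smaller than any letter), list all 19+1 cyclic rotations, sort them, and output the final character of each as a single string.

rank  rotation              last
    0  $caddccdcdbccabaabac  c
    1  aabac$caddccdcdbccab  b
    2  abaabac$caddccdcdbcc  c
    3  abac$caddccdcdbccaba  a
    4  ac$caddccdcdbccabaab  b
    5  addccdcdbccabaabac$c  c
    6  baabac$caddccdcdbcca  a
    7  bac$caddccdcdbccabaa  a
    8  bccabaabac$caddccdcd  d
    9  c$caddccdcdbccabaaba  a
   10  cabaabac$caddccdcdbc  c
   11  caddccdcdbccabaabac$  $
   12  ccabaabac$caddccdcdb  b
   13  ccdcdbccabaabac$cadd  d
   14  cdbccabaabac$caddccd  d
   15  cdcdbccabaabac$caddc  c
   16  dbccabaabac$caddccdc  c
   17  dccdcdbccabaabac$cad  d
   18  dcdbccabaabac$caddcc  c
   19  ddccdcdbccabaabac$ca  a

cbcabcaadac$bddccdca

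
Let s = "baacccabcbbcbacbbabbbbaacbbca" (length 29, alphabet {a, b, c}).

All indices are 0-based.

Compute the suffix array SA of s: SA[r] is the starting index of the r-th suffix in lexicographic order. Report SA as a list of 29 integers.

[28, 22, 1, 17, 6, 13, 23, 2, 21, 0, 16, 12, 20, 15, 19, 18, 25, 9, 26, 10, 7, 27, 5, 11, 14, 24, 8, 4, 3]

sorted suffixes:
  #0 SA[0]=28  'a'
  #1 SA[1]=22  'aacbbca'
  #2 SA[2]=1  'aacccabcbbcbacbbabbbbaacbbca'
  #3 SA[3]=17  'abbbbaacbbca'
  #4 SA[4]=6  'abcbbcbacbbabbbbaacbbca'
  #5 SA[5]=13  'acbbabbbbaacbbca'
  #6 SA[6]=23  'acbbca'
  #7 SA[7]=2  'acccabcbbcbacbbabbbbaacbbca'
  #8 SA[8]=21  'baacbbca'
  #9 SA[9]=0  'baacccabcbbcbacbbabbbbaacbbca'
  #10 SA[10]=16  'babbbbaacbbca'
  #11 SA[11]=12  'bacbbabbbbaacbbca'
  #12 SA[12]=20  'bbaacbbca'
  #13 SA[13]=15  'bbabbbbaacbbca'
  #14 SA[14]=19  'bbbaacbbca'
  #15 SA[15]=18  'bbbbaacbbca'
  #16 SA[16]=25  'bbca'
  #17 SA[17]=9  'bbcbacbbabbbbaacbbca'
  #18 SA[18]=26  'bca'
  #19 SA[19]=10  'bcbacbbabbbbaacbbca'
  #20 SA[20]=7  'bcbbcbacbbabbbbaacbbca'
  #21 SA[21]=27  'ca'
  #22 SA[22]=5  'cabcbbcbacbbabbbbaacbbca'
  #23 SA[23]=11  'cbacbbabbbbaacbbca'
  #24 SA[24]=14  'cbbabbbbaacbbca'
  #25 SA[25]=24  'cbbca'
  #26 SA[26]=8  'cbbcbacbbabbbbaacbbca'
  #27 SA[27]=4  'ccabcbbcbacbbabbbbaacbbca'
  #28 SA[28]=3  'cccabcbbcbacbbabbbbaacbbca'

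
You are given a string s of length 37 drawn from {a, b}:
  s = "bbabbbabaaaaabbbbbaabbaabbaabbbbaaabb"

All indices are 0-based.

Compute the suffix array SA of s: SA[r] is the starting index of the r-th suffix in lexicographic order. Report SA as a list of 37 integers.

sorted suffixes:
  #0 SA[0]=8  'aaaaabbbbbaabbaabbaabbbbaaabb'
  #1 SA[1]=9  'aaaabbbbbaabbaabbaabbbbaaabb'
  #2 SA[2]=32  'aaabb'
  #3 SA[3]=10  'aaabbbbbaabbaabbaabbbbaaabb'
  #4 SA[4]=33  'aabb'
  #5 SA[5]=18  'aabbaabbaabbbbaaabb'
  #6 SA[6]=22  'aabbaabbbbaaabb'
  #7 SA[7]=26  'aabbbbaaabb'
  #8 SA[8]=11  'aabbbbbaabbaabbaabbbbaaabb'
  #9 SA[9]=6  'abaaaaabbbbbaabbaabbaabbbbaaabb'
  #10 SA[10]=34  'abb'
  #11 SA[11]=19  'abbaabbaabbbbaaabb'
  #12 SA[12]=23  'abbaabbbbaaabb'
  #13 SA[13]=2  'abbbabaaaaabbbbbaabbaabbaabbbbaaabb'
  #14 SA[14]=27  'abbbbaaabb'
  #15 SA[15]=12  'abbbbbaabbaabbaabbbbaaabb'
  #16 SA[16]=36  'b'
  #17 SA[17]=7  'baaaaabbbbbaabbaabbaabbbbaaabb'
  #18 SA[18]=31  'baaabb'
  #19 SA[19]=17  'baabbaabbaabbbbaaabb'
  #20 SA[20]=21  'baabbaabbbbaaabb'
  #21 SA[21]=25  'baabbbbaaabb'
  #22 SA[22]=5  'babaaaaabbbbbaabbaabbaabbbbaaabb'
  #23 SA[23]=1  'babbbabaaaaabbbbbaabbaabbaabbbbaaabb'
  #24 SA[24]=35  'bb'
  #25 SA[25]=30  'bbaaabb'
  #26 SA[26]=16  'bbaabbaabbaabbbbaaabb'
  #27 SA[27]=20  'bbaabbaabbbbaaabb'
  #28 SA[28]=24  'bbaabbbbaaabb'
  #29 SA[29]=4  'bbabaaaaabbbbbaabbaabbaabbbbaaabb'
  #30 SA[30]=0  'bbabbbabaaaaabbbbbaabbaabbaabbbbaaabb'
  #31 SA[31]=29  'bbbaaabb'
  #32 SA[32]=15  'bbbaabbaabbaabbbbaaabb'
  #33 SA[33]=3  'bbbabaaaaabbbbbaabbaabbaabbbbaaabb'
  #34 SA[34]=28  'bbbbaaabb'
  #35 SA[35]=14  'bbbbaabbaabbaabbbbaaabb'
  #36 SA[36]=13  'bbbbbaabbaabbaabbbbaaabb'

[8, 9, 32, 10, 33, 18, 22, 26, 11, 6, 34, 19, 23, 2, 27, 12, 36, 7, 31, 17, 21, 25, 5, 1, 35, 30, 16, 20, 24, 4, 0, 29, 15, 3, 28, 14, 13]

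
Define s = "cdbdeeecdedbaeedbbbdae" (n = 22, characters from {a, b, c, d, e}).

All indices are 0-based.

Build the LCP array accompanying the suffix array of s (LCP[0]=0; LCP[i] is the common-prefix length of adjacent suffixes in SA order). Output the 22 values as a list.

sorted suffixes:
  #0 SA[0]=20  'ae'
  #1 SA[1]=12  'aeedbbbdae'
  #2 SA[2]=11  'baeedbbbdae'
  #3 SA[3]=16  'bbbdae'
  #4 SA[4]=17  'bbdae'
  #5 SA[5]=18  'bdae'
  #6 SA[6]=2  'bdeeecdedbaeedbbbdae'
  #7 SA[7]=0  'cdbdeeecdedbaeedbbbdae'
  #8 SA[8]=7  'cdedbaeedbbbdae'
  #9 SA[9]=19  'dae'
  #10 SA[10]=10  'dbaeedbbbdae'
  #11 SA[11]=15  'dbbbdae'
  #12 SA[12]=1  'dbdeeecdedbaeedbbbdae'
  #13 SA[13]=8  'dedbaeedbbbdae'
  #14 SA[14]=3  'deeecdedbaeedbbbdae'
  #15 SA[15]=21  'e'
  #16 SA[16]=6  'ecdedbaeedbbbdae'
  #17 SA[17]=9  'edbaeedbbbdae'
  #18 SA[18]=14  'edbbbdae'
  #19 SA[19]=5  'eecdedbaeedbbbdae'
  #20 SA[20]=13  'eedbbbdae'
  #21 SA[21]=4  'eeecdedbaeedbbbdae'

SA = [20, 12, 11, 16, 17, 18, 2, 0, 7, 19, 10, 15, 1, 8, 3, 21, 6, 9, 14, 5, 13, 4]
rank  pair      lcp
   1  s[20:],s[12:]  2  'ae'
   2  s[12:],s[11:]  0  ''
   3  s[11:],s[16:]  1  'b'
   4  s[16:],s[17:]  2  'bb'
   5  s[17:],s[18:]  1  'b'
   6  s[18:],s[2:]  2  'bd'
   7  s[2:],s[0:]  0  ''
   8  s[0:],s[7:]  2  'cd'
   9  s[7:],s[19:]  0  ''
  10  s[19:],s[10:]  1  'd'
  11  s[10:],s[15:]  2  'db'
  12  s[15:],s[1:]  2  'db'
  13  s[1:],s[8:]  1  'd'
  14  s[8:],s[3:]  2  'de'
  15  s[3:],s[21:]  0  ''
  16  s[21:],s[6:]  1  'e'
  17  s[6:],s[9:]  1  'e'
  18  s[9:],s[14:]  3  'edb'
  19  s[14:],s[5:]  1  'e'
  20  s[5:],s[13:]  2  'ee'
  21  s[13:],s[4:]  2  'ee'

[0, 2, 0, 1, 2, 1, 2, 0, 2, 0, 1, 2, 2, 1, 2, 0, 1, 1, 3, 1, 2, 2]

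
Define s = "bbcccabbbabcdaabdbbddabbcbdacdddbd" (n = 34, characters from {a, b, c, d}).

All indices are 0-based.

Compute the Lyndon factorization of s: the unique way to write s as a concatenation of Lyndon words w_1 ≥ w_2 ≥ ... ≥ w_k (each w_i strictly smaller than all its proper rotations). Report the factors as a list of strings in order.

emit factor 1: 'bbccc' (i=0, period=5)
emit factor 2: 'abbbabcd' (i=5, period=8)
emit factor 3: 'aabdbbddabbcbdacdddbd' (i=13, period=21)

["bbccc", "abbbabcd", "aabdbbddabbcbdacdddbd"]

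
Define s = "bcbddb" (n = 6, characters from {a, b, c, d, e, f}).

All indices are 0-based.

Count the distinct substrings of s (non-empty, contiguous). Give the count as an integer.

rank | idx | suffix
   0 |   5 | b
   1 |   0 | bcbddb
   2 |   2 | bddb
   3 |   1 | cbddb
   4 |   4 | db
   5 |   3 | ddb

SA = [5, 0, 2, 1, 4, 3]
[i] adj suffixes → lcp
  [1] 5/0 → 1 ('b')
  [2] 0/2 → 1 ('b')
  [3] 2/1 → 0 ('')
  [4] 1/4 → 0 ('')
  [5] 4/3 → 1 ('d')

n(n+1)/2 = 6·7/2 = 21
Σ LCP = 0 + 1 + 1 + 0 + 0 + 1 = 3
distinct = 21 − 3 = 18

18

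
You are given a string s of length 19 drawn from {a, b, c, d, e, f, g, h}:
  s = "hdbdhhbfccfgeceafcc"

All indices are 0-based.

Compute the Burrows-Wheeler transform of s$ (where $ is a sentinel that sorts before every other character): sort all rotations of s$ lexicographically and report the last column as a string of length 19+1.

cedhcffechbcgabcfh$d

rank  rotation              last
    0  $hdbdhhbfccfgeceafcc  c
    1  afcc$hdbdhhbfccfgece  e
    2  bdhhbfccfgeceafcc$hd  d
    3  bfccfgeceafcc$hdbdhh  h
    4  c$hdbdhhbfccfgeceafc  c
    5  cc$hdbdhhbfccfgeceaf  f
    6  ccfgeceafcc$hdbdhhbf  f
    7  ceafcc$hdbdhhbfccfge  e
    8  cfgeceafcc$hdbdhhbfc  c
    9  dbdhhbfccfgeceafcc$h  h
   10  dhhbfccfgeceafcc$hdb  b
   11  eafcc$hdbdhhbfccfgec  c
   12  eceafcc$hdbdhhbfccfg  g
   13  fcc$hdbdhhbfccfgecea  a
   14  fccfgeceafcc$hdbdhhb  b
   15  fgeceafcc$hdbdhhbfcc  c
   16  geceafcc$hdbdhhbfccf  f
   17  hbfccfgeceafcc$hdbdh  h
   18  hdbdhhbfccfgeceafcc$  $
   19  hhbfccfgeceafcc$hdbd  d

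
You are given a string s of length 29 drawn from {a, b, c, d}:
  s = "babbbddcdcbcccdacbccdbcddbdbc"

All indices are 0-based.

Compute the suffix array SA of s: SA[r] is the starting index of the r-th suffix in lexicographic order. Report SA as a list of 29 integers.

rank | idx | suffix
   0 |   1 | abbbddcdcbcccdacbccdbcddbdbc
   1 |  15 | acbccdbcddbdbc
   2 |   0 | babbbddcdcbcccdacbccdbcddbdbc
   3 |   2 | bbbddcdcbcccdacbccdbcddbdbc
   4 |   3 | bbddcdcbcccdacbccdbcddbdbc
   5 |  27 | bc
   6 |  10 | bcccdacbccdbcddbdbc
   7 |  17 | bccdbcddbdbc
   8 |  21 | bcddbdbc
   9 |  25 | bdbc
  10 |   4 | bddcdcbcccdacbccdbcddbdbc
  11 |  28 | c
  12 |   9 | cbcccdacbccdbcddbdbc
  13 |  16 | cbccdbcddbdbc
  14 |  11 | cccdacbccdbcddbdbc
  15 |  12 | ccdacbccdbcddbdbc
  16 |  18 | ccdbcddbdbc
  17 |  13 | cdacbccdbcddbdbc
  18 |  19 | cdbcddbdbc
  19 |   7 | cdcbcccdacbccdbcddbdbc
  20 |  22 | cddbdbc
  21 |  14 | dacbccdbcddbdbc
  22 |  26 | dbc
  23 |  20 | dbcddbdbc
  24 |  24 | dbdbc
  25 |   8 | dcbcccdacbccdbcddbdbc
  26 |   6 | dcdcbcccdacbccdbcddbdbc
  27 |  23 | ddbdbc
  28 |   5 | ddcdcbcccdacbccdbcddbdbc

[1, 15, 0, 2, 3, 27, 10, 17, 21, 25, 4, 28, 9, 16, 11, 12, 18, 13, 19, 7, 22, 14, 26, 20, 24, 8, 6, 23, 5]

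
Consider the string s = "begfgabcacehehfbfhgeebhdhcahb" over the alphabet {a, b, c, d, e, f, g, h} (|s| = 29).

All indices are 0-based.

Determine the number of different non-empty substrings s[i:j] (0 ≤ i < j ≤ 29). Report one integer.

412

rank | idx | suffix
   0 |   5 | abcacehehfbfhgeebhdhcahb
   1 |   8 | acehehfbfhgeebhdhcahb
   2 |  26 | ahb
   3 |  28 | b
   4 |   6 | bcacehehfbfhgeebhdhcahb
   5 |   0 | begfgabcacehehfbfhgeebhdhcahb
   6 |  15 | bfhgeebhdhcahb
   7 |  21 | bhdhcahb
   8 |   7 | cacehehfbfhgeebhdhcahb
   9 |  25 | cahb
  10 |   9 | cehehfbfhgeebhdhcahb
  11 |  23 | dhcahb
  12 |  20 | ebhdhcahb
  13 |  19 | eebhdhcahb
  14 |   1 | egfgabcacehehfbfhgeebhdhcahb
  15 |  10 | ehehfbfhgeebhdhcahb
  16 |  12 | ehfbfhgeebhdhcahb
  17 |  14 | fbfhgeebhdhcahb
  18 |   3 | fgabcacehehfbfhgeebhdhcahb
  19 |  16 | fhgeebhdhcahb
  20 |   4 | gabcacehehfbfhgeebhdhcahb
  21 |  18 | geebhdhcahb
  22 |   2 | gfgabcacehehfbfhgeebhdhcahb
  23 |  27 | hb
  24 |  24 | hcahb
  25 |  22 | hdhcahb
  26 |  11 | hehfbfhgeebhdhcahb
  27 |  13 | hfbfhgeebhdhcahb
  28 |  17 | hgeebhdhcahb

SA = [5, 8, 26, 28, 6, 0, 15, 21, 7, 25, 9, 23, 20, 19, 1, 10, 12, 14, 3, 16, 4, 18, 2, 27, 24, 22, 11, 13, 17]
i: (SA[i-1],SA[i]) lcp shared
  1: (5,8) 1 'a'
  2: (8,26) 1 'a'
  3: (26,28) 0 ''
  4: (28,6) 1 'b'
  5: (6,0) 1 'b'
  6: (0,15) 1 'b'
  7: (15,21) 1 'b'
  8: (21,7) 0 ''
  9: (7,25) 2 'ca'
  10: (25,9) 1 'c'
  11: (9,23) 0 ''
  12: (23,20) 0 ''
  13: (20,19) 1 'e'
  14: (19,1) 1 'e'
  15: (1,10) 1 'e'
  16: (10,12) 2 'eh'
  17: (12,14) 0 ''
  18: (14,3) 1 'f'
  19: (3,16) 1 'f'
  20: (16,4) 0 ''
  21: (4,18) 1 'g'
  22: (18,2) 1 'g'
  23: (2,27) 0 ''
  24: (27,24) 1 'h'
  25: (24,22) 1 'h'
  26: (22,11) 1 'h'
  27: (11,13) 1 'h'
  28: (13,17) 1 'h'

n(n+1)/2 = 29·30/2 = 435
Σ LCP = 0 + 1 + 1 + 0 + 1 + 1 + 1 + 1 + 0 + 2 + 1 + 0 + 0 + 1 + 1 + 1 + 2 + 0 + 1 + 1 + 0 + 1 + 1 + 0 + 1 + 1 + 1 + 1 + 1 = 23
distinct = 435 − 23 = 412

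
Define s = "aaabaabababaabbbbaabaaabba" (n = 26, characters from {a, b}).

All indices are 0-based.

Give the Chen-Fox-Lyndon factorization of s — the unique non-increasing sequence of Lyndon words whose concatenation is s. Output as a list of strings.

["aaabaabababaabbbbaabaaabb", "a"]

emit factor 1: 'aaabaabababaabbbbaabaaabb' (i=0, period=25)
emit factor 2: 'a' (i=25, period=1)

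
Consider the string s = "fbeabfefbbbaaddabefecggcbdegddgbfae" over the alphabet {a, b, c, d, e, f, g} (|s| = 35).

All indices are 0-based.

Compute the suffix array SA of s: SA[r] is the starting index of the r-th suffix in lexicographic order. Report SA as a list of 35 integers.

[11, 15, 3, 12, 33, 10, 9, 8, 24, 1, 16, 31, 4, 23, 20, 14, 13, 28, 25, 29, 34, 2, 19, 6, 17, 26, 32, 7, 0, 18, 5, 30, 22, 27, 21]

rank→(start, suffix):
  0 → (11, 'aaddabefecggcbdegddgbfae')
  1 → (15, 'abefecggcbdegddgbfae')
  2 → (3, 'abfefbbbaaddabefecggcbdegddgbfae')
  3 → (12, 'addabefecggcbdegddgbfae')
  4 → (33, 'ae')
  5 → (10, 'baaddabefecggcbdegddgbfae')
  6 → (9, 'bbaaddabefecggcbdegddgbfae')
  7 → (8, 'bbbaaddabefecggcbdegddgbfae')
  8 → (24, 'bdegddgbfae')
  9 → (1, 'beabfefbbbaaddabefecggcbdegddgbfae')
  10 → (16, 'befecggcbdegddgbfae')
  11 → (31, 'bfae')
  12 → (4, 'bfefbbbaaddabefecggcbdegddgbfae')
  13 → (23, 'cbdegddgbfae')
  14 → (20, 'cggcbdegddgbfae')
  15 → (14, 'dabefecggcbdegddgbfae')
  16 → (13, 'ddabefecggcbdegddgbfae')
  17 → (28, 'ddgbfae')
  18 → (25, 'degddgbfae')
  19 → (29, 'dgbfae')
  20 → (34, 'e')
  21 → (2, 'eabfefbbbaaddabefecggcbdegddgbfae')
  22 → (19, 'ecggcbdegddgbfae')
  23 → (6, 'efbbbaaddabefecggcbdegddgbfae')
  24 → (17, 'efecggcbdegddgbfae')
  25 → (26, 'egddgbfae')
  26 → (32, 'fae')
  27 → (7, 'fbbbaaddabefecggcbdegddgbfae')
  28 → (0, 'fbeabfefbbbaaddabefecggcbdegddgbfae')
  29 → (18, 'fecggcbdegddgbfae')
  30 → (5, 'fefbbbaaddabefecggcbdegddgbfae')
  31 → (30, 'gbfae')
  32 → (22, 'gcbdegddgbfae')
  33 → (27, 'gddgbfae')
  34 → (21, 'ggcbdegddgbfae')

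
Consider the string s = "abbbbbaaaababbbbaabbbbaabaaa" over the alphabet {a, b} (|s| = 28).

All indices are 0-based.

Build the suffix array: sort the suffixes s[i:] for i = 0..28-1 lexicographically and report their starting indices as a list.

rank→(start, suffix):
  0 → (27, 'a')
  1 → (26, 'aa')
  2 → (25, 'aaa')
  3 → (6, 'aaaababbbbaabbbbaabaaa')
  4 → (7, 'aaababbbbaabbbbaabaaa')
  5 → (22, 'aabaaa')
  6 → (8, 'aababbbbaabbbbaabaaa')
  7 → (16, 'aabbbbaabaaa')
  8 → (23, 'abaaa')
  9 → (9, 'ababbbbaabbbbaabaaa')
  10 → (17, 'abbbbaabaaa')
  11 → (11, 'abbbbaabbbbaabaaa')
  12 → (0, 'abbbbbaaaababbbbaabbbbaabaaa')
  13 → (24, 'baaa')
  14 → (5, 'baaaababbbbaabbbbaabaaa')
  15 → (21, 'baabaaa')
  16 → (15, 'baabbbbaabaaa')
  17 → (10, 'babbbbaabbbbaabaaa')
  18 → (4, 'bbaaaababbbbaabbbbaabaaa')
  19 → (20, 'bbaabaaa')
  20 → (14, 'bbaabbbbaabaaa')
  21 → (3, 'bbbaaaababbbbaabbbbaabaaa')
  22 → (19, 'bbbaabaaa')
  23 → (13, 'bbbaabbbbaabaaa')
  24 → (2, 'bbbbaaaababbbbaabbbbaabaaa')
  25 → (18, 'bbbbaabaaa')
  26 → (12, 'bbbbaabbbbaabaaa')
  27 → (1, 'bbbbbaaaababbbbaabbbbaabaaa')

[27, 26, 25, 6, 7, 22, 8, 16, 23, 9, 17, 11, 0, 24, 5, 21, 15, 10, 4, 20, 14, 3, 19, 13, 2, 18, 12, 1]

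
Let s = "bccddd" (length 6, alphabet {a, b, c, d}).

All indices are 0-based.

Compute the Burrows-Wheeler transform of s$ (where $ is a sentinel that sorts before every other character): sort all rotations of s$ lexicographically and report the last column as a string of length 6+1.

d$bcddc

rank  rotation last
    0  $bccddd  d
    1  bccddd$  $
    2  ccddd$b  b
    3  cddd$bc  c
    4  d$bccdd  d
    5  dd$bccd  d
    6  ddd$bcc  c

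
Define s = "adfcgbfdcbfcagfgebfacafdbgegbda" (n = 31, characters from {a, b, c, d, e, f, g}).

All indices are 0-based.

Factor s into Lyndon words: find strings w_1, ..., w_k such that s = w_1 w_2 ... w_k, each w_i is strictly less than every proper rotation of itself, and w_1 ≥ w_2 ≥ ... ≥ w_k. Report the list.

emit factor 1: 'adfcgbfdcbfcagfgebf' (i=0, period=19)
emit factor 2: 'acafdbgegbd' (i=19, period=11)
emit factor 3: 'a' (i=30, period=1)

["adfcgbfdcbfcagfgebf", "acafdbgegbd", "a"]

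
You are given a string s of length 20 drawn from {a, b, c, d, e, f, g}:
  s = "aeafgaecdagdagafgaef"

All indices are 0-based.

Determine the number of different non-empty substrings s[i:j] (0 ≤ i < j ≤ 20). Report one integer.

181

rank→(start, suffix):
  0 → (0, 'aeafgaecdagdagafgaef')
  1 → (5, 'aecdagdagafgaef')
  2 → (17, 'aef')
  3 → (2, 'afgaecdagdagafgaef')
  4 → (14, 'afgaef')
  5 → (12, 'agafgaef')
  6 → (9, 'agdagafgaef')
  7 → (7, 'cdagdagafgaef')
  8 → (11, 'dagafgaef')
  9 → (8, 'dagdagafgaef')
  10 → (1, 'eafgaecdagdagafgaef')
  11 → (6, 'ecdagdagafgaef')
  12 → (18, 'ef')
  13 → (19, 'f')
  14 → (3, 'fgaecdagdagafgaef')
  15 → (15, 'fgaef')
  16 → (4, 'gaecdagdagafgaef')
  17 → (16, 'gaef')
  18 → (13, 'gafgaef')
  19 → (10, 'gdagafgaef')

SA = [0, 5, 17, 2, 14, 12, 9, 7, 11, 8, 1, 6, 18, 19, 3, 15, 4, 16, 13, 10]
rank  pair      lcp
   1  s[0:],s[5:]  2  'ae'
   2  s[5:],s[17:]  2  'ae'
   3  s[17:],s[2:]  1  'a'
   4  s[2:],s[14:]  5  'afgae'
   5  s[14:],s[12:]  1  'a'
   6  s[12:],s[9:]  2  'ag'
   7  s[9:],s[7:]  0  ''
   8  s[7:],s[11:]  0  ''
   9  s[11:],s[8:]  3  'dag'
  10  s[8:],s[1:]  0  ''
  11  s[1:],s[6:]  1  'e'
  12  s[6:],s[18:]  1  'e'
  13  s[18:],s[19:]  0  ''
  14  s[19:],s[3:]  1  'f'
  15  s[3:],s[15:]  4  'fgae'
  16  s[15:],s[4:]  0  ''
  17  s[4:],s[16:]  3  'gae'
  18  s[16:],s[13:]  2  'ga'
  19  s[13:],s[10:]  1  'g'

n(n+1)/2 = 20·21/2 = 210
Σ LCP = 0 + 2 + 2 + 1 + 5 + 1 + 2 + 0 + 0 + 3 + 0 + 1 + 1 + 0 + 1 + 4 + 0 + 3 + 2 + 1 = 29
distinct = 210 − 29 = 181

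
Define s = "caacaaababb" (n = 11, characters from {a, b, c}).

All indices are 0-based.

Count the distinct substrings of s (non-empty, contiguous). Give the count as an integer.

53

rank→(start, suffix):
  0 → (4, 'aaababb')
  1 → (5, 'aababb')
  2 → (1, 'aacaaababb')
  3 → (6, 'ababb')
  4 → (8, 'abb')
  5 → (2, 'acaaababb')
  6 → (10, 'b')
  7 → (7, 'babb')
  8 → (9, 'bb')
  9 → (3, 'caaababb')
  10 → (0, 'caacaaababb')

SA = [4, 5, 1, 6, 8, 2, 10, 7, 9, 3, 0]
[i] adj suffixes → lcp
  [1] 4/5 → 2 ('aa')
  [2] 5/1 → 2 ('aa')
  [3] 1/6 → 1 ('a')
  [4] 6/8 → 2 ('ab')
  [5] 8/2 → 1 ('a')
  [6] 2/10 → 0 ('')
  [7] 10/7 → 1 ('b')
  [8] 7/9 → 1 ('b')
  [9] 9/3 → 0 ('')
  [10] 3/0 → 3 ('caa')

n(n+1)/2 = 11·12/2 = 66
Σ LCP = 0 + 2 + 2 + 1 + 2 + 1 + 0 + 1 + 1 + 0 + 3 = 13
distinct = 66 − 13 = 53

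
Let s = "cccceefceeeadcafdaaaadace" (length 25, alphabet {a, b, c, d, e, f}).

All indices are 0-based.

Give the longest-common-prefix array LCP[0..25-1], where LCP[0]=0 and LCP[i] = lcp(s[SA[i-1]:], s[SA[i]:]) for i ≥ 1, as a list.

[0, 3, 2, 1, 1, 2, 1, 0, 1, 3, 2, 1, 2, 3, 0, 2, 1, 0, 1, 1, 2, 2, 1, 0, 1]

rank | idx | suffix
   0 |  17 | aaaadace
   1 |  18 | aaadace
   2 |  19 | aadace
   3 |  22 | ace
   4 |  20 | adace
   5 |  11 | adcafdaaaadace
   6 |  14 | afdaaaadace
   7 |  13 | cafdaaaadace
   8 |   0 | cccceefceeeadcafdaaaadace
   9 |   1 | ccceefceeeadcafdaaaadace
  10 |   2 | cceefceeeadcafdaaaadace
  11 |  23 | ce
  12 |   7 | ceeeadcafdaaaadace
  13 |   3 | ceefceeeadcafdaaaadace
  14 |  16 | daaaadace
  15 |  21 | dace
  16 |  12 | dcafdaaaadace
  17 |  24 | e
  18 |  10 | eadcafdaaaadace
  19 |   9 | eeadcafdaaaadace
  20 |   8 | eeeadcafdaaaadace
  21 |   4 | eefceeeadcafdaaaadace
  22 |   5 | efceeeadcafdaaaadace
  23 |   6 | fceeeadcafdaaaadace
  24 |  15 | fdaaaadace

SA = [17, 18, 19, 22, 20, 11, 14, 13, 0, 1, 2, 23, 7, 3, 16, 21, 12, 24, 10, 9, 8, 4, 5, 6, 15]
[i] adj suffixes → lcp
  [1] 17/18 → 3 ('aaa')
  [2] 18/19 → 2 ('aa')
  [3] 19/22 → 1 ('a')
  [4] 22/20 → 1 ('a')
  [5] 20/11 → 2 ('ad')
  [6] 11/14 → 1 ('a')
  [7] 14/13 → 0 ('')
  [8] 13/0 → 1 ('c')
  [9] 0/1 → 3 ('ccc')
  [10] 1/2 → 2 ('cc')
  [11] 2/23 → 1 ('c')
  [12] 23/7 → 2 ('ce')
  [13] 7/3 → 3 ('cee')
  [14] 3/16 → 0 ('')
  [15] 16/21 → 2 ('da')
  [16] 21/12 → 1 ('d')
  [17] 12/24 → 0 ('')
  [18] 24/10 → 1 ('e')
  [19] 10/9 → 1 ('e')
  [20] 9/8 → 2 ('ee')
  [21] 8/4 → 2 ('ee')
  [22] 4/5 → 1 ('e')
  [23] 5/6 → 0 ('')
  [24] 6/15 → 1 ('f')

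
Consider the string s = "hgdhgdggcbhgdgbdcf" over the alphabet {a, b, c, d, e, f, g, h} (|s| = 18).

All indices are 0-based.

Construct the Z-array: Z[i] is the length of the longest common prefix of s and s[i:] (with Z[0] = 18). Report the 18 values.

[18, 0, 0, 3, 0, 0, 0, 0, 0, 0, 3, 0, 0, 0, 0, 0, 0, 0]

Z[0]=18
i=1: outside box; Z[1]=0
i=2: outside box; Z[2]=0
i=3: outside box; Z[3]=3 grow→box=[3,6)
i=4: min(r-i=2, Z[1]=0)=0; Z[4]=0
i=5: min(r-i=1, Z[2]=0)=0; Z[5]=0
i=6: outside box; Z[6]=0
i=7: outside box; Z[7]=0
i=8: outside box; Z[8]=0
i=9: outside box; Z[9]=0
i=10: outside box; Z[10]=3 grow→box=[10,13)
i=11: min(r-i=2, Z[1]=0)=0; Z[11]=0
i=12: min(r-i=1, Z[2]=0)=0; Z[12]=0
i=13: outside box; Z[13]=0
i=14: outside box; Z[14]=0
i=15: outside box; Z[15]=0
i=16: outside box; Z[16]=0
i=17: outside box; Z[17]=0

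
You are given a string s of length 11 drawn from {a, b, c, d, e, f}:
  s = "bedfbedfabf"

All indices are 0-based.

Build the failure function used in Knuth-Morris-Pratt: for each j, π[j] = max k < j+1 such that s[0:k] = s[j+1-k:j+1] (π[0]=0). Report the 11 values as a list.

π[0] = 0
j=1 s[j]='e': π[1]=0 (border '')
j=2 s[j]='d': π[2]=0 (border '')
j=3 s[j]='f': π[3]=0 (border '')
j=4 s[j]='b': π[4]=1 (border 'b')
j=5 s[j]='e': π[5]=2 (border 'be')
j=6 s[j]='d': π[6]=3 (border 'bed')
j=7 s[j]='f': π[7]=4 (border 'bedf')
j=8 s[j]='a': k: 4→0; π[8]=0 (border '')
j=9 s[j]='b': π[9]=1 (border 'b')
j=10 s[j]='f': k: 1→0; π[10]=0 (border '')

[0, 0, 0, 0, 1, 2, 3, 4, 0, 1, 0]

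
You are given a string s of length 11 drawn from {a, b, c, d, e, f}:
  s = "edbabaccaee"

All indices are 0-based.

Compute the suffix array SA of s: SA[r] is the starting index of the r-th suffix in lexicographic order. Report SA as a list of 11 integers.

[3, 5, 8, 2, 4, 7, 6, 1, 10, 0, 9]

rank→(start, suffix):
  0 → (3, 'abaccaee')
  1 → (5, 'accaee')
  2 → (8, 'aee')
  3 → (2, 'babaccaee')
  4 → (4, 'baccaee')
  5 → (7, 'caee')
  6 → (6, 'ccaee')
  7 → (1, 'dbabaccaee')
  8 → (10, 'e')
  9 → (0, 'edbabaccaee')
  10 → (9, 'ee')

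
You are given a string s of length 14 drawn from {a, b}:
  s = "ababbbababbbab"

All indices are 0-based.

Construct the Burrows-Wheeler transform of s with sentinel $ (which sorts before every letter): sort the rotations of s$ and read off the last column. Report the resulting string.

rank  rotation         last
    0  $ababbbababbbab  b
    1  ab$ababbbababbb  b
    2  ababbbab$ababbb  b
    3  ababbbababbbab$  $
    4  abbbab$ababbbab  b
    5  abbbababbbab$ab  b
    6  b$ababbbababbba  a
    7  bab$ababbbababb  b
    8  bababbbab$ababb  b
    9  babbbab$ababbba  a
   10  babbbababbbab$a  a
   11  bbab$ababbbabab  b
   12  bbababbbab$abab  b
   13  bbbab$ababbbaba  a
   14  bbbababbbab$aba  a

bbb$bbabbaabbaa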